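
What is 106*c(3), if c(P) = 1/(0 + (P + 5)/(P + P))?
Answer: 159/2 ≈ 79.500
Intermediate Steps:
c(P) = 2*P/(5 + P) (c(P) = 1/(0 + (5 + P)/((2*P))) = 1/(0 + (5 + P)*(1/(2*P))) = 1/(0 + (5 + P)/(2*P)) = 1/((5 + P)/(2*P)) = 2*P/(5 + P))
106*c(3) = 106*(2*3/(5 + 3)) = 106*(2*3/8) = 106*(2*3*(⅛)) = 106*(¾) = 159/2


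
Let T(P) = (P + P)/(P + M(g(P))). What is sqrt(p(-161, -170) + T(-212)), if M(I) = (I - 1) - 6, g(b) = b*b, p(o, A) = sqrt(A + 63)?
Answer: sqrt(-758536 + 80013025*I*sqrt(107))/8945 ≈ 2.2732 + 2.2753*I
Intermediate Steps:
p(o, A) = sqrt(63 + A)
g(b) = b**2
M(I) = -7 + I (M(I) = (-1 + I) - 6 = -7 + I)
T(P) = 2*P/(-7 + P + P**2) (T(P) = (P + P)/(P + (-7 + P**2)) = (2*P)/(-7 + P + P**2) = 2*P/(-7 + P + P**2))
sqrt(p(-161, -170) + T(-212)) = sqrt(sqrt(63 - 170) + 2*(-212)/(-7 - 212 + (-212)**2)) = sqrt(sqrt(-107) + 2*(-212)/(-7 - 212 + 44944)) = sqrt(I*sqrt(107) + 2*(-212)/44725) = sqrt(I*sqrt(107) + 2*(-212)*(1/44725)) = sqrt(I*sqrt(107) - 424/44725) = sqrt(-424/44725 + I*sqrt(107))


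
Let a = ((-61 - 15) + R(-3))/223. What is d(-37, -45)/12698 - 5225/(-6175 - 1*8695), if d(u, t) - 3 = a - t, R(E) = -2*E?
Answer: 1495351973/4210669498 ≈ 0.35513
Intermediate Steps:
a = -70/223 (a = ((-61 - 15) - 2*(-3))/223 = (-76 + 6)*(1/223) = -70*1/223 = -70/223 ≈ -0.31390)
d(u, t) = 599/223 - t (d(u, t) = 3 + (-70/223 - t) = 599/223 - t)
d(-37, -45)/12698 - 5225/(-6175 - 1*8695) = (599/223 - 1*(-45))/12698 - 5225/(-6175 - 1*8695) = (599/223 + 45)*(1/12698) - 5225/(-6175 - 8695) = (10634/223)*(1/12698) - 5225/(-14870) = 5317/1415827 - 5225*(-1/14870) = 5317/1415827 + 1045/2974 = 1495351973/4210669498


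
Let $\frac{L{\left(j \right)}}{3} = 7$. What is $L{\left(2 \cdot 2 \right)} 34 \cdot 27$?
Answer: $19278$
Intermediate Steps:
$L{\left(j \right)} = 21$ ($L{\left(j \right)} = 3 \cdot 7 = 21$)
$L{\left(2 \cdot 2 \right)} 34 \cdot 27 = 21 \cdot 34 \cdot 27 = 714 \cdot 27 = 19278$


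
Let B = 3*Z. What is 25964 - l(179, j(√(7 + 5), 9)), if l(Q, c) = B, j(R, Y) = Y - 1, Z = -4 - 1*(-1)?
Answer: 25973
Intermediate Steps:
Z = -3 (Z = -4 + 1 = -3)
j(R, Y) = -1 + Y
B = -9 (B = 3*(-3) = -9)
l(Q, c) = -9
25964 - l(179, j(√(7 + 5), 9)) = 25964 - 1*(-9) = 25964 + 9 = 25973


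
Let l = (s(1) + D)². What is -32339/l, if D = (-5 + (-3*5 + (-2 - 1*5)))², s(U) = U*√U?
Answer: -443/7300 ≈ -0.060685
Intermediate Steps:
s(U) = U^(3/2)
D = 729 (D = (-5 + (-15 + (-2 - 5)))² = (-5 + (-15 - 7))² = (-5 - 22)² = (-27)² = 729)
l = 532900 (l = (1^(3/2) + 729)² = (1 + 729)² = 730² = 532900)
-32339/l = -32339/532900 = -32339*1/532900 = -443/7300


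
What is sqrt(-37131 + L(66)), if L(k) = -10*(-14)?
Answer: I*sqrt(36991) ≈ 192.33*I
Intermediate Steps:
L(k) = 140
sqrt(-37131 + L(66)) = sqrt(-37131 + 140) = sqrt(-36991) = I*sqrt(36991)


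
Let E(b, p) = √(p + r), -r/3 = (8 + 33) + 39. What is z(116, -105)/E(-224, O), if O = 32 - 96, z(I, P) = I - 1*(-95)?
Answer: -211*I*√19/76 ≈ -12.102*I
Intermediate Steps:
z(I, P) = 95 + I (z(I, P) = I + 95 = 95 + I)
r = -240 (r = -3*((8 + 33) + 39) = -3*(41 + 39) = -3*80 = -240)
O = -64
E(b, p) = √(-240 + p) (E(b, p) = √(p - 240) = √(-240 + p))
z(116, -105)/E(-224, O) = (95 + 116)/(√(-240 - 64)) = 211/(√(-304)) = 211/((4*I*√19)) = 211*(-I*√19/76) = -211*I*√19/76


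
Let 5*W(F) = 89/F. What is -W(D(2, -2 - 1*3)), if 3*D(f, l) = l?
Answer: 267/25 ≈ 10.680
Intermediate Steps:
D(f, l) = l/3
W(F) = 89/(5*F) (W(F) = (89/F)/5 = 89/(5*F))
-W(D(2, -2 - 1*3)) = -89/(5*((-2 - 1*3)/3)) = -89/(5*((-2 - 3)/3)) = -89/(5*((⅓)*(-5))) = -89/(5*(-5/3)) = -89*(-3)/(5*5) = -1*(-267/25) = 267/25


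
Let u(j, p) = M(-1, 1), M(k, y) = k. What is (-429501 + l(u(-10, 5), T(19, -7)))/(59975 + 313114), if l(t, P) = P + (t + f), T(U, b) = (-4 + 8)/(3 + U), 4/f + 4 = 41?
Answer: -174807196/151847223 ≈ -1.1512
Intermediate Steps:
f = 4/37 (f = 4/(-4 + 41) = 4/37 ≈ 0.10811)
u(j, p) = -1
T(U, b) = 4/(3 + U)
l(t, P) = 4/37 + P + t (l(t, P) = P + (t + 4/37) = P + (4/37 + t) = 4/37 + P + t)
(-429501 + l(u(-10, 5), T(19, -7)))/(59975 + 313114) = (-429501 + (4/37 + 4/(3 + 19) - 1))/(59975 + 313114) = (-429501 + (4/37 + 4/22 - 1))/373089 = (-429501 + (4/37 + 4*(1/22) - 1))*(1/373089) = (-429501 + (4/37 + 2/11 - 1))*(1/373089) = (-429501 - 289/407)*(1/373089) = -174807196/407*1/373089 = -174807196/151847223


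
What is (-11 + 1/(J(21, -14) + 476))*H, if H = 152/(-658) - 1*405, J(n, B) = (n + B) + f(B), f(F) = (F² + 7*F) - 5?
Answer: 120655505/27072 ≈ 4456.8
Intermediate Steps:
f(F) = -5 + F² + 7*F
J(n, B) = -5 + n + B² + 8*B (J(n, B) = (n + B) + (-5 + B² + 7*B) = (B + n) + (-5 + B² + 7*B) = -5 + n + B² + 8*B)
H = -133321/329 (H = 152*(-1/658) - 405 = -76/329 - 405 = -133321/329 ≈ -405.23)
(-11 + 1/(J(21, -14) + 476))*H = (-11 + 1/((-5 + 21 + (-14)² + 8*(-14)) + 476))*(-133321/329) = (-11 + 1/((-5 + 21 + 196 - 112) + 476))*(-133321/329) = (-11 + 1/(100 + 476))*(-133321/329) = (-11 + 1/576)*(-133321/329) = -6335/576*(-133321/329) = 120655505/27072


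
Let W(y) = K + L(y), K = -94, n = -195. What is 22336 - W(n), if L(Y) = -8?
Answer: 22438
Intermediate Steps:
W(y) = -102 (W(y) = -94 - 8 = -102)
22336 - W(n) = 22336 - 1*(-102) = 22336 + 102 = 22438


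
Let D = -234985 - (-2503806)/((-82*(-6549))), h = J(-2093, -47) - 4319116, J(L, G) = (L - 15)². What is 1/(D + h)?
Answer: -89503/9884025510 ≈ -9.0553e-6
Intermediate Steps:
J(L, G) = (-15 + L)²
h = 124548 (h = (-15 - 2093)² - 4319116 = (-2108)² - 4319116 = 4443664 - 4319116 = 124548)
D = -21031445154/89503 (D = -234985 - (-2503806)/537018 = -234985 - 1*(-417301/89503) = -234985 + 417301/89503 = -21031445154/89503 ≈ -2.3498e+5)
1/(D + h) = 1/(-21031445154/89503 + 124548) = 1/(-9884025510/89503) = -89503/9884025510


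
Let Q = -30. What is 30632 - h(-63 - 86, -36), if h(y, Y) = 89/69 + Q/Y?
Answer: 4226923/138 ≈ 30630.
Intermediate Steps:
h(y, Y) = 89/69 - 30/Y
30632 - h(-63 - 86, -36) = 30632 - (89/69 - 30/(-36)) = 30632 - (89/69 - 30*(-1/36)) = 30632 - (89/69 + ⅚) = 30632 - 1*293/138 = 30632 - 293/138 = 4226923/138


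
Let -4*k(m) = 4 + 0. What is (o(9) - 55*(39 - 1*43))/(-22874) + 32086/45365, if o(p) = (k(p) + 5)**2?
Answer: 361614512/518839505 ≈ 0.69697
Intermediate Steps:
k(m) = -1 (k(m) = -(4 + 0)/4 = -1/4*4 = -1)
o(p) = 16 (o(p) = (-1 + 5)**2 = 4**2 = 16)
(o(9) - 55*(39 - 1*43))/(-22874) + 32086/45365 = (16 - 55*(39 - 1*43))/(-22874) + 32086/45365 = (16 - 55*(39 - 43))*(-1/22874) + 32086*(1/45365) = (16 - 55*(-4))*(-1/22874) + 32086/45365 = (16 + 220)*(-1/22874) + 32086/45365 = 236*(-1/22874) + 32086/45365 = -118/11437 + 32086/45365 = 361614512/518839505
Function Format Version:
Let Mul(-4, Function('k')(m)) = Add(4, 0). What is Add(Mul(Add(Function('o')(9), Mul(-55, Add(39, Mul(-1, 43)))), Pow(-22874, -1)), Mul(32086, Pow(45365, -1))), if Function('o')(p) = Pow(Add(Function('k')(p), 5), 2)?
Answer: Rational(361614512, 518839505) ≈ 0.69697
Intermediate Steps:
Function('k')(m) = -1 (Function('k')(m) = Mul(Rational(-1, 4), Add(4, 0)) = Mul(Rational(-1, 4), 4) = -1)
Function('o')(p) = 16 (Function('o')(p) = Pow(Add(-1, 5), 2) = Pow(4, 2) = 16)
Add(Mul(Add(Function('o')(9), Mul(-55, Add(39, Mul(-1, 43)))), Pow(-22874, -1)), Mul(32086, Pow(45365, -1))) = Add(Mul(Add(16, Mul(-55, Add(39, Mul(-1, 43)))), Pow(-22874, -1)), Mul(32086, Pow(45365, -1))) = Add(Mul(Add(16, Mul(-55, Add(39, -43))), Rational(-1, 22874)), Mul(32086, Rational(1, 45365))) = Add(Mul(Add(16, Mul(-55, -4)), Rational(-1, 22874)), Rational(32086, 45365)) = Add(Mul(Add(16, 220), Rational(-1, 22874)), Rational(32086, 45365)) = Add(Mul(236, Rational(-1, 22874)), Rational(32086, 45365)) = Add(Rational(-118, 11437), Rational(32086, 45365)) = Rational(361614512, 518839505)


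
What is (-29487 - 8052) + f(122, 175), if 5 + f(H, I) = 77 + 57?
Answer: -37410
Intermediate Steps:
f(H, I) = 129 (f(H, I) = -5 + (77 + 57) = -5 + 134 = 129)
(-29487 - 8052) + f(122, 175) = (-29487 - 8052) + 129 = -37539 + 129 = -37410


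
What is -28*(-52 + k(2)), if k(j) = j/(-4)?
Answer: 1470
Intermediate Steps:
k(j) = -j/4 (k(j) = j*(-¼) = -j/4)
-28*(-52 + k(2)) = -28*(-52 - ¼*2) = -28*(-52 - ½) = -28*(-105/2) = 1470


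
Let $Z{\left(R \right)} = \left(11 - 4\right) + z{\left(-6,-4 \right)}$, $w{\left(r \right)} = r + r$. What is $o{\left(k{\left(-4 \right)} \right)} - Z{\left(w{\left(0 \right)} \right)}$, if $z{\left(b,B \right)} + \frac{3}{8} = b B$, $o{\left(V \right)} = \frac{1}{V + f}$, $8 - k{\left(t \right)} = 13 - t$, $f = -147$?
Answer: $- \frac{9557}{312} \approx -30.631$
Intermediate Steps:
$k{\left(t \right)} = -5 + t$ ($k{\left(t \right)} = 8 - \left(13 - t\right) = 8 + \left(-13 + t\right) = -5 + t$)
$o{\left(V \right)} = \frac{1}{-147 + V}$ ($o{\left(V \right)} = \frac{1}{V - 147} = \frac{1}{-147 + V}$)
$w{\left(r \right)} = 2 r$
$z{\left(b,B \right)} = - \frac{3}{8} + B b$ ($z{\left(b,B \right)} = - \frac{3}{8} + b B = - \frac{3}{8} + B b$)
$Z{\left(R \right)} = \frac{245}{8}$ ($Z{\left(R \right)} = \left(11 - 4\right) - - \frac{189}{8} = 7 + \left(- \frac{3}{8} + 24\right) = 7 + \frac{189}{8} = \frac{245}{8}$)
$o{\left(k{\left(-4 \right)} \right)} - Z{\left(w{\left(0 \right)} \right)} = \frac{1}{-147 - 9} - \frac{245}{8} = \frac{1}{-156} - \frac{245}{8} = - \frac{1}{156} - \frac{245}{8} = - \frac{9557}{312}$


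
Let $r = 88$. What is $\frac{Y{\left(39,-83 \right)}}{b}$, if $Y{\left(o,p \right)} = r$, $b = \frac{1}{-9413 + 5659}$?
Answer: $-330352$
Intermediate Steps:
$b = - \frac{1}{3754}$ ($b = \frac{1}{-3754} = - \frac{1}{3754} \approx -0.00026638$)
$Y{\left(o,p \right)} = 88$
$\frac{Y{\left(39,-83 \right)}}{b} = \frac{88}{- \frac{1}{3754}} = 88 \left(-3754\right) = -330352$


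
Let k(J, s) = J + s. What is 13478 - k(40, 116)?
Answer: 13322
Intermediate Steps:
13478 - k(40, 116) = 13478 - (40 + 116) = 13478 - 1*156 = 13478 - 156 = 13322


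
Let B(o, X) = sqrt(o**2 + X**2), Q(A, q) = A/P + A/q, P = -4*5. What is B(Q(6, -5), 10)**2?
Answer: 409/4 ≈ 102.25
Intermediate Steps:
P = -20
Q(A, q) = -A/20 + A/q (Q(A, q) = A/(-20) + A/q = A*(-1/20) + A/q = -A/20 + A/q)
B(o, X) = sqrt(X**2 + o**2)
B(Q(6, -5), 10)**2 = (sqrt(10**2 + (-1/20*6 + 6/(-5))**2))**2 = (sqrt(100 + (-3/10 + 6*(-1/5))**2))**2 = (sqrt(100 + (-3/10 - 6/5)**2))**2 = (sqrt(100 + (-3/2)**2))**2 = (sqrt(100 + 9/4))**2 = (sqrt(409/4))**2 = (sqrt(409)/2)**2 = 409/4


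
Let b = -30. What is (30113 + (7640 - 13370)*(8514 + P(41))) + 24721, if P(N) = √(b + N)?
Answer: -48730386 - 5730*√11 ≈ -4.8749e+7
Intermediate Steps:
P(N) = √(-30 + N)
(30113 + (7640 - 13370)*(8514 + P(41))) + 24721 = (30113 + (7640 - 13370)*(8514 + √(-30 + 41))) + 24721 = (30113 - 5730*(8514 + √11)) + 24721 = (30113 + (-48785220 - 5730*√11)) + 24721 = (-48755107 - 5730*√11) + 24721 = -48730386 - 5730*√11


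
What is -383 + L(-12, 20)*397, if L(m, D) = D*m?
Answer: -95663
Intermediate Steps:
-383 + L(-12, 20)*397 = -383 + (20*(-12))*397 = -383 - 240*397 = -383 - 95280 = -95663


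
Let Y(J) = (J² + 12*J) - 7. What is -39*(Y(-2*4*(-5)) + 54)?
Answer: -82953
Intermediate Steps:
Y(J) = -7 + J² + 12*J
-39*(Y(-2*4*(-5)) + 54) = -39*((-7 + (-2*4*(-5))² + 12*(-2*4*(-5))) + 54) = -39*((-7 + (-8*(-5))² + 12*(-8*(-5))) + 54) = -39*((-7 + 40² + 12*40) + 54) = -39*((-7 + 1600 + 480) + 54) = -39*(2073 + 54) = -39*2127 = -82953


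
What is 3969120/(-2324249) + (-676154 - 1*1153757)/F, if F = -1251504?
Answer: -714200744641/2908806920496 ≈ -0.24553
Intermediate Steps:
3969120/(-2324249) + (-676154 - 1*1153757)/F = 3969120/(-2324249) + (-676154 - 1*1153757)/(-1251504) = 3969120*(-1/2324249) + (-676154 - 1153757)*(-1/1251504) = -3969120/2324249 - 1829911*(-1/1251504) = -3969120/2324249 + 1829911/1251504 = -714200744641/2908806920496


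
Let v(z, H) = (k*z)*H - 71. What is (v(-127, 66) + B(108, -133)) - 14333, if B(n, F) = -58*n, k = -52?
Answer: 415196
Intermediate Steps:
v(z, H) = -71 - 52*H*z (v(z, H) = (-52*z)*H - 71 = -52*H*z - 71 = -71 - 52*H*z)
(v(-127, 66) + B(108, -133)) - 14333 = ((-71 - 52*66*(-127)) - 58*108) - 14333 = ((-71 + 435864) - 6264) - 14333 = (435793 - 6264) - 14333 = 429529 - 14333 = 415196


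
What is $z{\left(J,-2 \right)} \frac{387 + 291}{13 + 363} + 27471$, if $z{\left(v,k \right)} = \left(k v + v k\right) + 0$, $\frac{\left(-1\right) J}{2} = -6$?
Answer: $\frac{1287069}{47} \approx 27384.0$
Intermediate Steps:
$J = 12$ ($J = \left(-2\right) \left(-6\right) = 12$)
$z{\left(v,k \right)} = 2 k v$ ($z{\left(v,k \right)} = \left(k v + k v\right) + 0 = 2 k v + 0 = 2 k v$)
$z{\left(J,-2 \right)} \frac{387 + 291}{13 + 363} + 27471 = 2 \left(-2\right) 12 \frac{387 + 291}{13 + 363} + 27471 = - 48 \cdot \frac{678}{376} + 27471 = - 48 \cdot 678 \cdot \frac{1}{376} + 27471 = \left(-48\right) \frac{339}{188} + 27471 = - \frac{4068}{47} + 27471 = \frac{1287069}{47}$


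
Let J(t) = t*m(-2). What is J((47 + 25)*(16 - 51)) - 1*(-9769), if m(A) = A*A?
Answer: -311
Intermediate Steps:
m(A) = A**2
J(t) = 4*t (J(t) = t*(-2)**2 = t*4 = 4*t)
J((47 + 25)*(16 - 51)) - 1*(-9769) = 4*((47 + 25)*(16 - 51)) - 1*(-9769) = 4*(72*(-35)) + 9769 = 4*(-2520) + 9769 = -10080 + 9769 = -311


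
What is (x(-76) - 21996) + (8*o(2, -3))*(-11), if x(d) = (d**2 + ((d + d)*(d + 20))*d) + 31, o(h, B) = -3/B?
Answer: -663189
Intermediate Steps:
x(d) = 31 + d**2 + 2*d**2*(20 + d) (x(d) = (d**2 + ((2*d)*(20 + d))*d) + 31 = (d**2 + (2*d*(20 + d))*d) + 31 = (d**2 + 2*d**2*(20 + d)) + 31 = 31 + d**2 + 2*d**2*(20 + d))
(x(-76) - 21996) + (8*o(2, -3))*(-11) = ((31 + 2*(-76)**3 + 41*(-76)**2) - 21996) + (8*(-3/(-3)))*(-11) = ((31 + 2*(-438976) + 41*5776) - 21996) + (8*(-3*(-1/3)))*(-11) = ((31 - 877952 + 236816) - 21996) + (8*1)*(-11) = (-641105 - 21996) + 8*(-11) = -663101 - 88 = -663189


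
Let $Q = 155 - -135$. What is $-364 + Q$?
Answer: $-74$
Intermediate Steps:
$Q = 290$ ($Q = 155 + 135 = 290$)
$-364 + Q = -364 + 290 = -74$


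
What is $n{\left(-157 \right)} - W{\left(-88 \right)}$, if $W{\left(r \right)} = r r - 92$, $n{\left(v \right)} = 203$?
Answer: $-7449$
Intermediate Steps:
$W{\left(r \right)} = -92 + r^{2}$ ($W{\left(r \right)} = r^{2} - 92 = -92 + r^{2}$)
$n{\left(-157 \right)} - W{\left(-88 \right)} = 203 - \left(-92 + \left(-88\right)^{2}\right) = 203 - \left(-92 + 7744\right) = 203 - 7652 = -7449$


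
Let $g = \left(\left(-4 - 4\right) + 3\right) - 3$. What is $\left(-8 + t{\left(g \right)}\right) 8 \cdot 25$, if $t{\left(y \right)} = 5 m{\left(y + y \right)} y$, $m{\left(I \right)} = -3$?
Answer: $22400$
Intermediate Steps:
$g = -8$ ($g = \left(-8 + 3\right) - 3 = -5 - 3 = -8$)
$t{\left(y \right)} = - 15 y$ ($t{\left(y \right)} = 5 \left(-3\right) y = - 15 y$)
$\left(-8 + t{\left(g \right)}\right) 8 \cdot 25 = \left(-8 - -120\right) 8 \cdot 25 = \left(-8 + 120\right) 8 \cdot 25 = 112 \cdot 8 \cdot 25 = 896 \cdot 25 = 22400$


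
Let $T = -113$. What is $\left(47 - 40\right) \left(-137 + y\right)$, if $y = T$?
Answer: $-1750$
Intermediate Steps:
$y = -113$
$\left(47 - 40\right) \left(-137 + y\right) = \left(47 - 40\right) \left(-137 - 113\right) = 7 \left(-250\right) = -1750$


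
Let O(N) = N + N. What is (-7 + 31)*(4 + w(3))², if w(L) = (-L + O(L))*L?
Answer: 4056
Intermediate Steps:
O(N) = 2*N
w(L) = L² (w(L) = (-L + 2*L)*L = L*L = L²)
(-7 + 31)*(4 + w(3))² = (-7 + 31)*(4 + 3²)² = 24*(4 + 9)² = 24*13² = 24*169 = 4056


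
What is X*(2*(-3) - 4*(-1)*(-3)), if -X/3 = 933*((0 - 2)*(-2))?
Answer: 201528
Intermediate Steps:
X = -11196 (X = -2799*(0 - 2)*(-2) = -2799*(-2*(-2)) = -2799*4 = -3*3732 = -11196)
X*(2*(-3) - 4*(-1)*(-3)) = -11196*(2*(-3) - 4*(-1)*(-3)) = -11196*(-6 + 4*(-3)) = -11196*(-6 - 12) = -11196*(-18) = 201528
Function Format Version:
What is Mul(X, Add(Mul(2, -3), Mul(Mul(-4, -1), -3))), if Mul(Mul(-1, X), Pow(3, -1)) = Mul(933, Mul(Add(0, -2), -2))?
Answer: 201528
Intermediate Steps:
X = -11196 (X = Mul(-3, Mul(933, Mul(Add(0, -2), -2))) = Mul(-3, Mul(933, Mul(-2, -2))) = Mul(-3, Mul(933, 4)) = Mul(-3, 3732) = -11196)
Mul(X, Add(Mul(2, -3), Mul(Mul(-4, -1), -3))) = Mul(-11196, Add(Mul(2, -3), Mul(Mul(-4, -1), -3))) = Mul(-11196, Add(-6, Mul(4, -3))) = Mul(-11196, Add(-6, -12)) = Mul(-11196, -18) = 201528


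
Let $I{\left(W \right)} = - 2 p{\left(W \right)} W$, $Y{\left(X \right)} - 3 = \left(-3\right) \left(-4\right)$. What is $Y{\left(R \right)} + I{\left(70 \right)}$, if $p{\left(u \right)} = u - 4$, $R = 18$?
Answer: $-9225$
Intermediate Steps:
$p{\left(u \right)} = -4 + u$ ($p{\left(u \right)} = u - 4 = -4 + u$)
$Y{\left(X \right)} = 15$ ($Y{\left(X \right)} = 3 - -12 = 3 + 12 = 15$)
$I{\left(W \right)} = W \left(8 - 2 W\right)$ ($I{\left(W \right)} = - 2 \left(-4 + W\right) W = \left(8 - 2 W\right) W = W \left(8 - 2 W\right)$)
$Y{\left(R \right)} + I{\left(70 \right)} = 15 + 2 \cdot 70 \left(4 - 70\right) = 15 + 2 \cdot 70 \left(-66\right) = 15 - 9240 = -9225$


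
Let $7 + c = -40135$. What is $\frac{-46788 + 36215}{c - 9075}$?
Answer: $\frac{10573}{49217} \approx 0.21482$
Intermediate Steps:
$c = -40142$ ($c = -7 - 40135 = -40142$)
$\frac{-46788 + 36215}{c - 9075} = \frac{-46788 + 36215}{-40142 - 9075} = - \frac{10573}{-49217} = \left(-10573\right) \left(- \frac{1}{49217}\right) = \frac{10573}{49217}$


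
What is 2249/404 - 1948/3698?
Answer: 3764905/746996 ≈ 5.0401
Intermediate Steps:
2249/404 - 1948/3698 = 2249*(1/404) - 1948*1/3698 = 2249/404 - 974/1849 = 3764905/746996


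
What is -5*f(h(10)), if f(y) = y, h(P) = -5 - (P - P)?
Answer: 25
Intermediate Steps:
h(P) = -5 (h(P) = -5 - 1*0 = -5 + 0 = -5)
-5*f(h(10)) = -5*(-5) = 25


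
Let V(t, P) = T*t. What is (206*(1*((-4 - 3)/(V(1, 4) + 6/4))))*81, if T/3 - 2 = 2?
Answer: -8652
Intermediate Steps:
T = 12 (T = 6 + 3*2 = 6 + 6 = 12)
V(t, P) = 12*t
(206*(1*((-4 - 3)/(V(1, 4) + 6/4))))*81 = (206*(1*((-4 - 3)/(12*1 + 6/4))))*81 = (206*(1*(-7/(12 + 6*(¼)))))*81 = (206*(1*(-7/(12 + 3/2))))*81 = (206*(1*(-7/27/2)))*81 = (206*(1*(-7*2/27)))*81 = (206*(1*(-14/27)))*81 = (206*(-14/27))*81 = -2884/27*81 = -8652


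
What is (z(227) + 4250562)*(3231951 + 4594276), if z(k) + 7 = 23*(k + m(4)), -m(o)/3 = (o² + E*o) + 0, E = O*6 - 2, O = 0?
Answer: 33302348959848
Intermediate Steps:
E = -2 (E = 0*6 - 2 = 0 - 2 = -2)
m(o) = -3*o² + 6*o (m(o) = -3*((o² - 2*o) + 0) = -3*(o² - 2*o) = -3*o² + 6*o)
z(k) = -559 + 23*k (z(k) = -7 + 23*(k + 3*4*(2 - 1*4)) = -7 + 23*(k + 3*4*(2 - 4)) = -7 + 23*(k + 3*4*(-2)) = -7 + 23*(k - 24) = -7 + 23*(-24 + k) = -7 + (-552 + 23*k) = -559 + 23*k)
(z(227) + 4250562)*(3231951 + 4594276) = ((-559 + 23*227) + 4250562)*(3231951 + 4594276) = ((-559 + 5221) + 4250562)*7826227 = (4662 + 4250562)*7826227 = 4255224*7826227 = 33302348959848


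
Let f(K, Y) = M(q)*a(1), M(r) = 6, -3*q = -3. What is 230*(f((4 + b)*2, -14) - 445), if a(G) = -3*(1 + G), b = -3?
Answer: -110630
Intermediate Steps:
a(G) = -3 - 3*G
q = 1 (q = -1/3*(-3) = 1)
f(K, Y) = -36 (f(K, Y) = 6*(-3 - 3*1) = 6*(-3 - 3) = 6*(-6) = -36)
230*(f((4 + b)*2, -14) - 445) = 230*(-36 - 445) = 230*(-481) = -110630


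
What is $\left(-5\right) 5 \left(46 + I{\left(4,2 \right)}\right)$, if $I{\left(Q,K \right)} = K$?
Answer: $-1200$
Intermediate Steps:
$\left(-5\right) 5 \left(46 + I{\left(4,2 \right)}\right) = \left(-5\right) 5 \left(46 + 2\right) = \left(-25\right) 48 = -1200$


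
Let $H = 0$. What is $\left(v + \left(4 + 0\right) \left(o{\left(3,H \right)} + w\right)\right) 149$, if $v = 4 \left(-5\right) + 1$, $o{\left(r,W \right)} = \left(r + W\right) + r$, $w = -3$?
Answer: $-1043$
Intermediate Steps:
$o{\left(r,W \right)} = W + 2 r$ ($o{\left(r,W \right)} = \left(W + r\right) + r = W + 2 r$)
$v = -19$ ($v = -20 + 1 = -19$)
$\left(v + \left(4 + 0\right) \left(o{\left(3,H \right)} + w\right)\right) 149 = \left(-19 + \left(4 + 0\right) \left(\left(0 + 2 \cdot 3\right) - 3\right)\right) 149 = \left(-19 + 4 \left(\left(0 + 6\right) - 3\right)\right) 149 = \left(-19 + 4 \left(6 - 3\right)\right) 149 = \left(-19 + 4 \cdot 3\right) 149 = \left(-19 + 12\right) 149 = \left(-7\right) 149 = -1043$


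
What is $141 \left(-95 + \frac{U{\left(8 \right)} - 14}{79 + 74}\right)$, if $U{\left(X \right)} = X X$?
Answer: $- \frac{680795}{51} \approx -13349.0$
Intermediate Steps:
$U{\left(X \right)} = X^{2}$
$141 \left(-95 + \frac{U{\left(8 \right)} - 14}{79 + 74}\right) = 141 \left(-95 + \frac{8^{2} - 14}{79 + 74}\right) = 141 \left(-95 + \frac{64 - 14}{153}\right) = 141 \left(-95 + 50 \cdot \frac{1}{153}\right) = 141 \left(-95 + \frac{50}{153}\right) = 141 \left(- \frac{14485}{153}\right) = - \frac{680795}{51}$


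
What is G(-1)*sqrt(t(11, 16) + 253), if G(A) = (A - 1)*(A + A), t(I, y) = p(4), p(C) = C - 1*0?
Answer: 4*sqrt(257) ≈ 64.125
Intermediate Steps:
p(C) = C (p(C) = C + 0 = C)
t(I, y) = 4
G(A) = 2*A*(-1 + A) (G(A) = (-1 + A)*(2*A) = 2*A*(-1 + A))
G(-1)*sqrt(t(11, 16) + 253) = (2*(-1)*(-1 - 1))*sqrt(4 + 253) = (2*(-1)*(-2))*sqrt(257) = 4*sqrt(257)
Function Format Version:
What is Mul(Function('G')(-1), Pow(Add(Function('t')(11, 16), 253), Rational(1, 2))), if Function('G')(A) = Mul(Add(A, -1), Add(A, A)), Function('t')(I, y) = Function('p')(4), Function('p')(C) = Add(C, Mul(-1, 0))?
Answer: Mul(4, Pow(257, Rational(1, 2))) ≈ 64.125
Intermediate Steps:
Function('p')(C) = C (Function('p')(C) = Add(C, 0) = C)
Function('t')(I, y) = 4
Function('G')(A) = Mul(2, A, Add(-1, A)) (Function('G')(A) = Mul(Add(-1, A), Mul(2, A)) = Mul(2, A, Add(-1, A)))
Mul(Function('G')(-1), Pow(Add(Function('t')(11, 16), 253), Rational(1, 2))) = Mul(Mul(2, -1, Add(-1, -1)), Pow(Add(4, 253), Rational(1, 2))) = Mul(Mul(2, -1, -2), Pow(257, Rational(1, 2))) = Mul(4, Pow(257, Rational(1, 2)))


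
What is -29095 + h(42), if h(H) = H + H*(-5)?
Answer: -29263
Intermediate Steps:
h(H) = -4*H (h(H) = H - 5*H = -4*H)
-29095 + h(42) = -29095 - 4*42 = -29095 - 168 = -29263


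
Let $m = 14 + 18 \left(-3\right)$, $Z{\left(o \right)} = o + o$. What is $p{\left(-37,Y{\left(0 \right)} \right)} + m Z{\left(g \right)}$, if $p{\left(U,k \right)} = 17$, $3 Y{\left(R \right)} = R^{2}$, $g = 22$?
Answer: $-1743$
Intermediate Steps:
$Z{\left(o \right)} = 2 o$
$Y{\left(R \right)} = \frac{R^{2}}{3}$
$m = -40$ ($m = 14 - 54 = -40$)
$p{\left(-37,Y{\left(0 \right)} \right)} + m Z{\left(g \right)} = 17 - 40 \cdot 2 \cdot 22 = 17 - 1760 = -1743$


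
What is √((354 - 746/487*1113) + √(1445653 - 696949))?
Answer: 2*√(-80099325 + 237169*√46794)/487 ≈ 22.037*I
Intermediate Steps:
√((354 - 746/487*1113) + √(1445653 - 696949)) = √((354 - 746*1/487*1113) + √748704) = √((354 - 746/487*1113) + 4*√46794) = √((354 - 830298/487) + 4*√46794) = √(-657900/487 + 4*√46794)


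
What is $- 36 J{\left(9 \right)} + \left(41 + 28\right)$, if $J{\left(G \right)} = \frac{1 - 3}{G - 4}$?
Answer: $\frac{417}{5} \approx 83.4$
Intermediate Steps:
$J{\left(G \right)} = - \frac{2}{-4 + G}$
$- 36 J{\left(9 \right)} + \left(41 + 28\right) = - 36 \left(- \frac{2}{-4 + 9}\right) + \left(41 + 28\right) = - 36 \left(- \frac{2}{5}\right) + 69 = - 36 \left(\left(-2\right) \frac{1}{5}\right) + 69 = \left(-36\right) \left(- \frac{2}{5}\right) + 69 = \frac{72}{5} + 69 = \frac{417}{5}$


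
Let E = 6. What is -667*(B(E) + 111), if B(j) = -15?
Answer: -64032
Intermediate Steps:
-667*(B(E) + 111) = -667*(-15 + 111) = -667*96 = -64032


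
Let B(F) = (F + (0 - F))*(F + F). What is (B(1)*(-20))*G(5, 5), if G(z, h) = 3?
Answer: 0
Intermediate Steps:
B(F) = 0 (B(F) = (F - F)*(2*F) = 0*(2*F) = 0)
(B(1)*(-20))*G(5, 5) = (0*(-20))*3 = 0*3 = 0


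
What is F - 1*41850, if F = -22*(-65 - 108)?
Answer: -38044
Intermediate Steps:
F = 3806 (F = -22*(-173) = 3806)
F - 1*41850 = 3806 - 1*41850 = 3806 - 41850 = -38044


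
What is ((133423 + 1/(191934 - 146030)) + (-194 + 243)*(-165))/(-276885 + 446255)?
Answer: 5753515553/7774760480 ≈ 0.74002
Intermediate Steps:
((133423 + 1/(191934 - 146030)) + (-194 + 243)*(-165))/(-276885 + 446255) = ((133423 + 1/45904) + 49*(-165))/169370 = ((133423 + 1/45904) - 8085)*(1/169370) = (6124649393/45904 - 8085)*(1/169370) = (5753515553/45904)*(1/169370) = 5753515553/7774760480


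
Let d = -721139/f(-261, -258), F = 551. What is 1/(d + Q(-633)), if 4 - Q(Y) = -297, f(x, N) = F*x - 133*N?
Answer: 109497/33679736 ≈ 0.0032511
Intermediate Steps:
f(x, N) = -133*N + 551*x (f(x, N) = 551*x - 133*N = -133*N + 551*x)
Q(Y) = 301 (Q(Y) = 4 - 1*(-297) = 4 + 297 = 301)
d = 721139/109497 (d = -721139/(-133*(-258) + 551*(-261)) = -721139/(34314 - 143811) = -721139/(-109497) = -721139*(-1/109497) = 721139/109497 ≈ 6.5859)
1/(d + Q(-633)) = 1/(721139/109497 + 301) = 1/(33679736/109497) = 109497/33679736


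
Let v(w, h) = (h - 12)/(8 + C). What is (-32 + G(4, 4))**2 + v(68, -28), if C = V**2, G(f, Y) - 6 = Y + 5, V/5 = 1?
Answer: 9497/33 ≈ 287.79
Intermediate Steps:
V = 5 (V = 5*1 = 5)
G(f, Y) = 11 + Y (G(f, Y) = 6 + (Y + 5) = 6 + (5 + Y) = 11 + Y)
C = 25 (C = 5**2 = 25)
v(w, h) = -4/11 + h/33 (v(w, h) = (h - 12)/(8 + 25) = (-12 + h)/33 = (-12 + h)*(1/33) = -4/11 + h/33)
(-32 + G(4, 4))**2 + v(68, -28) = (-32 + (11 + 4))**2 + (-4/11 + (1/33)*(-28)) = (-32 + 15)**2 + (-4/11 - 28/33) = (-17)**2 - 40/33 = 289 - 40/33 = 9497/33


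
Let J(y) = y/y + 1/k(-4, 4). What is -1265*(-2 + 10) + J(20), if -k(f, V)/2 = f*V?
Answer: -323807/32 ≈ -10119.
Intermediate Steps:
k(f, V) = -2*V*f (k(f, V) = -2*f*V = -2*V*f)
J(y) = 33/32 (J(y) = y/y + 1/(-2*4*(-4)) = 1 + 1/32 = 33/32)
-1265*(-2 + 10) + J(20) = -1265*(-2 + 10) + 33/32 = -1265*8 + 33/32 = -253*40 + 33/32 = -10120 + 33/32 = -323807/32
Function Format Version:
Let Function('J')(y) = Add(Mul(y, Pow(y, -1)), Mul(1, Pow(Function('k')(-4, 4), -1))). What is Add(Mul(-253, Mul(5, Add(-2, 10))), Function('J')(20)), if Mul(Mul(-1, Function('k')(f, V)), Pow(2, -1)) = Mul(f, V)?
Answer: Rational(-323807, 32) ≈ -10119.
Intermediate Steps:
Function('k')(f, V) = Mul(-2, V, f) (Function('k')(f, V) = Mul(-2, Mul(f, V)) = Mul(-2, Mul(V, f)) = Mul(-2, V, f))
Function('J')(y) = Rational(33, 32) (Function('J')(y) = Add(Mul(y, Pow(y, -1)), Mul(1, Pow(Mul(-2, 4, -4), -1))) = Add(1, Mul(1, Pow(32, -1))) = Add(1, Mul(1, Rational(1, 32))) = Add(1, Rational(1, 32)) = Rational(33, 32))
Add(Mul(-253, Mul(5, Add(-2, 10))), Function('J')(20)) = Add(Mul(-253, Mul(5, Add(-2, 10))), Rational(33, 32)) = Add(Mul(-253, Mul(5, 8)), Rational(33, 32)) = Add(Mul(-253, 40), Rational(33, 32)) = Add(-10120, Rational(33, 32)) = Rational(-323807, 32)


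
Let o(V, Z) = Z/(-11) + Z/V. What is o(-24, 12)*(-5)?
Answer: 175/22 ≈ 7.9545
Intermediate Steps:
o(V, Z) = -Z/11 + Z/V (o(V, Z) = Z*(-1/11) + Z/V = -Z/11 + Z/V)
o(-24, 12)*(-5) = (-1/11*12 + 12/(-24))*(-5) = (-12/11 + 12*(-1/24))*(-5) = (-12/11 - 1/2)*(-5) = -35/22*(-5) = 175/22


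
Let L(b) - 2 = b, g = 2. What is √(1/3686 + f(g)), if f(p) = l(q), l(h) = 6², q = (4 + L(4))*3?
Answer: √489121142/3686 ≈ 6.0000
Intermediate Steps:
L(b) = 2 + b
q = 30 (q = (4 + (2 + 4))*3 = (4 + 6)*3 = 10*3 = 30)
l(h) = 36
f(p) = 36
√(1/3686 + f(g)) = √(1/3686 + 36) = √(132697/3686) = √489121142/3686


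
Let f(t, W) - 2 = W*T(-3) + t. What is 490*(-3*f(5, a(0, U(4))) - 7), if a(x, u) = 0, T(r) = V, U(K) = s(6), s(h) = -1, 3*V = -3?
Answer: -13720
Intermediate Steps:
V = -1 (V = (⅓)*(-3) = -1)
U(K) = -1
T(r) = -1
f(t, W) = 2 + t - W (f(t, W) = 2 + (W*(-1) + t) = 2 + (-W + t) = 2 + (t - W) = 2 + t - W)
490*(-3*f(5, a(0, U(4))) - 7) = 490*(-3*(2 + 5 - 1*0) - 7) = 490*(-3*(2 + 5 + 0) - 7) = 490*(-3*7 - 7) = 490*(-21 - 7) = 490*(-28) = -13720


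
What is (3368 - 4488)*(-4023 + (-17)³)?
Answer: 10008320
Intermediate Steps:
(3368 - 4488)*(-4023 + (-17)³) = -1120*(-4023 - 4913) = -1120*(-8936) = 10008320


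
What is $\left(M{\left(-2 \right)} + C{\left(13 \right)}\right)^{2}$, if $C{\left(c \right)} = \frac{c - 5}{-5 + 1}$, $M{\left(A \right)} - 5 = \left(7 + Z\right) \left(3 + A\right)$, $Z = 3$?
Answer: $169$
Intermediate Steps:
$M{\left(A \right)} = 35 + 10 A$ ($M{\left(A \right)} = 5 + \left(7 + 3\right) \left(3 + A\right) = 5 + 10 \left(3 + A\right) = 5 + \left(30 + 10 A\right) = 35 + 10 A$)
$C{\left(c \right)} = \frac{5}{4} - \frac{c}{4}$ ($C{\left(c \right)} = \frac{-5 + c}{-4} = \left(-5 + c\right) \left(- \frac{1}{4}\right) = \frac{5}{4} - \frac{c}{4}$)
$\left(M{\left(-2 \right)} + C{\left(13 \right)}\right)^{2} = \left(\left(35 + 10 \left(-2\right)\right) + \left(\frac{5}{4} - \frac{13}{4}\right)\right)^{2} = \left(\left(35 - 20\right) + \left(\frac{5}{4} - \frac{13}{4}\right)\right)^{2} = \left(15 - 2\right)^{2} = 13^{2} = 169$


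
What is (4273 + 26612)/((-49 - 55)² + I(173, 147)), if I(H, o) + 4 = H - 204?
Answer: 30885/10781 ≈ 2.8648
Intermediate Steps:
I(H, o) = -208 + H (I(H, o) = -4 + (H - 204) = -4 + (-204 + H) = -208 + H)
(4273 + 26612)/((-49 - 55)² + I(173, 147)) = (4273 + 26612)/((-49 - 55)² + (-208 + 173)) = 30885/((-104)² - 35) = 30885/(10816 - 35) = 30885/10781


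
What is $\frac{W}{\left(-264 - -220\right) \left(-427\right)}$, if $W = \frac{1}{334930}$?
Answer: $\frac{1}{6292664840} \approx 1.5892 \cdot 10^{-10}$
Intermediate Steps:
$W = \frac{1}{334930} \approx 2.9857 \cdot 10^{-6}$
$\frac{W}{\left(-264 - -220\right) \left(-427\right)} = \frac{1}{334930 \left(-264 - -220\right) \left(-427\right)} = \frac{1}{334930 \left(-264 + \left(-19 + 239\right)\right) \left(-427\right)} = \frac{1}{334930 \left(-264 + 220\right) \left(-427\right)} = \frac{1}{334930 \left(\left(-44\right) \left(-427\right)\right)} = \frac{1}{334930 \cdot 18788} = \frac{1}{334930} \cdot \frac{1}{18788} = \frac{1}{6292664840}$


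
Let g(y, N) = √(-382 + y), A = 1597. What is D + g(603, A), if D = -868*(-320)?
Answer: 277760 + √221 ≈ 2.7778e+5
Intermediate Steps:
D = 277760
D + g(603, A) = 277760 + √(-382 + 603) = 277760 + √221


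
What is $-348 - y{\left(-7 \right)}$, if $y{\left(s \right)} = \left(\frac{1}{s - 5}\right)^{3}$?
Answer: $- \frac{601343}{1728} \approx -348.0$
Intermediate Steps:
$y{\left(s \right)} = \frac{1}{\left(-5 + s\right)^{3}}$ ($y{\left(s \right)} = \left(\frac{1}{-5 + s}\right)^{3} = \frac{1}{\left(-5 + s\right)^{3}}$)
$-348 - y{\left(-7 \right)} = -348 - \frac{1}{\left(-5 - 7\right)^{3}} = -348 - \frac{1}{-1728} = -348 - - \frac{1}{1728} = -348 + \frac{1}{1728} = - \frac{601343}{1728}$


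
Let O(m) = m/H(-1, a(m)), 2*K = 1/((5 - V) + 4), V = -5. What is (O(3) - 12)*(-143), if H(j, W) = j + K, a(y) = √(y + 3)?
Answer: 19448/9 ≈ 2160.9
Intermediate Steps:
a(y) = √(3 + y)
K = 1/28 (K = 1/(2*((5 - 1*(-5)) + 4)) = 1/(2*((5 + 5) + 4)) = 1/(2*(10 + 4)) = (½)/14 = (½)*(1/14) = 1/28 ≈ 0.035714)
H(j, W) = 1/28 + j (H(j, W) = j + 1/28 = 1/28 + j)
O(m) = -28*m/27 (O(m) = m/(1/28 - 1) = m/(-27/28) = m*(-28/27) = -28*m/27)
(O(3) - 12)*(-143) = (-28/27*3 - 12)*(-143) = (-28/9 - 12)*(-143) = -136/9*(-143) = 19448/9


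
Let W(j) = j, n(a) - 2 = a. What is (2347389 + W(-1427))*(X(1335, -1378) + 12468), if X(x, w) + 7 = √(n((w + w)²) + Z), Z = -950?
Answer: 29233032482 + 4691924*√1898647 ≈ 3.5698e+10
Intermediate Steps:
n(a) = 2 + a
X(x, w) = -7 + √(-948 + 4*w²) (X(x, w) = -7 + √((2 + (w + w)²) - 950) = -7 + √((2 + (2*w)²) - 950) = -7 + √((2 + 4*w²) - 950) = -7 + √(-948 + 4*w²))
(2347389 + W(-1427))*(X(1335, -1378) + 12468) = (2347389 - 1427)*((-7 + 2*√(-237 + (-1378)²)) + 12468) = 2345962*((-7 + 2*√(-237 + 1898884)) + 12468) = 2345962*((-7 + 2*√1898647) + 12468) = 2345962*(12461 + 2*√1898647) = 29233032482 + 4691924*√1898647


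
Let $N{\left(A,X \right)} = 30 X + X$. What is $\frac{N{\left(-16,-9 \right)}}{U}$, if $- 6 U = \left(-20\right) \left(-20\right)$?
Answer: $\frac{837}{200} \approx 4.185$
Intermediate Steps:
$N{\left(A,X \right)} = 31 X$
$U = - \frac{200}{3}$ ($U = - \frac{\left(-20\right) \left(-20\right)}{6} = \left(- \frac{1}{6}\right) 400 = - \frac{200}{3} \approx -66.667$)
$\frac{N{\left(-16,-9 \right)}}{U} = \frac{31 \left(-9\right)}{- \frac{200}{3}} = \left(-279\right) \left(- \frac{3}{200}\right) = \frac{837}{200}$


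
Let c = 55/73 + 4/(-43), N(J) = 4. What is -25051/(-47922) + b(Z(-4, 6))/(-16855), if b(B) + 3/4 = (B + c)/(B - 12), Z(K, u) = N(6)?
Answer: 5302379507323/10141798992360 ≈ 0.52282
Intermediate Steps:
Z(K, u) = 4
c = 2073/3139 (c = 55*(1/73) + 4*(-1/43) = 55/73 - 4/43 = 2073/3139 ≈ 0.66040)
b(B) = -¾ + (2073/3139 + B)/(-12 + B) (b(B) = -¾ + (B + 2073/3139)/(B - 12) = -¾ + (2073/3139 + B)/(-12 + B))
-25051/(-47922) + b(Z(-4, 6))/(-16855) = -25051/(-47922) + ((121296 + 3139*4)/(12556*(-12 + 4)))/(-16855) = -25051*(-1/47922) + ((1/12556)*(121296 + 12556)/(-8))*(-1/16855) = 25051/47922 + ((1/12556)*(-⅛)*133852)*(-1/16855) = 25051/47922 - 33463/25112*(-1/16855) = 25051/47922 + 33463/423262760 = 5302379507323/10141798992360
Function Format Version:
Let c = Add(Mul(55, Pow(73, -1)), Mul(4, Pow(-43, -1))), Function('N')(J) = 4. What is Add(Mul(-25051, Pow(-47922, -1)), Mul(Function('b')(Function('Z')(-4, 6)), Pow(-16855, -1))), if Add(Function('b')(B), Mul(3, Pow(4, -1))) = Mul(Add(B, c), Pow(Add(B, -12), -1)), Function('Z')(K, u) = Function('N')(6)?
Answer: Rational(5302379507323, 10141798992360) ≈ 0.52282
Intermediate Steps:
Function('Z')(K, u) = 4
c = Rational(2073, 3139) (c = Add(Mul(55, Rational(1, 73)), Mul(4, Rational(-1, 43))) = Add(Rational(55, 73), Rational(-4, 43)) = Rational(2073, 3139) ≈ 0.66040)
Function('b')(B) = Add(Rational(-3, 4), Mul(Pow(Add(-12, B), -1), Add(Rational(2073, 3139), B))) (Function('b')(B) = Add(Rational(-3, 4), Mul(Add(B, Rational(2073, 3139)), Pow(Add(B, -12), -1))) = Add(Rational(-3, 4), Mul(Add(Rational(2073, 3139), B), Pow(Add(-12, B), -1))) = Add(Rational(-3, 4), Mul(Pow(Add(-12, B), -1), Add(Rational(2073, 3139), B))))
Add(Mul(-25051, Pow(-47922, -1)), Mul(Function('b')(Function('Z')(-4, 6)), Pow(-16855, -1))) = Add(Mul(-25051, Pow(-47922, -1)), Mul(Mul(Rational(1, 12556), Pow(Add(-12, 4), -1), Add(121296, Mul(3139, 4))), Pow(-16855, -1))) = Add(Mul(-25051, Rational(-1, 47922)), Mul(Mul(Rational(1, 12556), Pow(-8, -1), Add(121296, 12556)), Rational(-1, 16855))) = Add(Rational(25051, 47922), Mul(Mul(Rational(1, 12556), Rational(-1, 8), 133852), Rational(-1, 16855))) = Add(Rational(25051, 47922), Mul(Rational(-33463, 25112), Rational(-1, 16855))) = Add(Rational(25051, 47922), Rational(33463, 423262760)) = Rational(5302379507323, 10141798992360)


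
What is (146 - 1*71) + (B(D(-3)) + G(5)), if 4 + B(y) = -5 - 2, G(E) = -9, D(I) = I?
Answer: 55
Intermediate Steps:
B(y) = -11 (B(y) = -4 + (-5 - 2) = -4 - 7 = -11)
(146 - 1*71) + (B(D(-3)) + G(5)) = (146 - 1*71) + (-11 - 9) = (146 - 71) - 20 = 75 - 20 = 55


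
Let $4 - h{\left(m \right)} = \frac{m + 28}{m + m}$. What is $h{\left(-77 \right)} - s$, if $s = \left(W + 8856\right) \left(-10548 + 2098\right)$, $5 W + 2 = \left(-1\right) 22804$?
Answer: $\frac{798403401}{22} \approx 3.6291 \cdot 10^{7}$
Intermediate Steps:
$h{\left(m \right)} = 4 - \frac{28 + m}{2 m}$ ($h{\left(m \right)} = 4 - \frac{m + 28}{m + m} = 4 - \frac{28 + m}{2 m}$)
$W = - \frac{22806}{5}$ ($W = - \frac{2}{5} + \frac{\left(-1\right) 22804}{5} = - \frac{2}{5} + \frac{1}{5} \left(-22804\right) = - \frac{2}{5} - \frac{22804}{5} = - \frac{22806}{5} \approx -4561.2$)
$s = -36291060$ ($s = \left(- \frac{22806}{5} + 8856\right) \left(-10548 + 2098\right) = \frac{21474}{5} \left(-8450\right) = -36291060$)
$h{\left(-77 \right)} - s = \left(\frac{7}{2} - \frac{14}{-77}\right) - -36291060 = \left(\frac{7}{2} - - \frac{2}{11}\right) + 36291060 = \left(\frac{7}{2} + \frac{2}{11}\right) + 36291060 = \frac{81}{22} + 36291060 = \frac{798403401}{22}$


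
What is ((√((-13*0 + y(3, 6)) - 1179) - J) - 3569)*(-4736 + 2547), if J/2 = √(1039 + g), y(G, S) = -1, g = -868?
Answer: 7812541 + 13134*√19 - 4378*I*√295 ≈ 7.8698e+6 - 75195.0*I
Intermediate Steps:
J = 6*√19 (J = 2*√(1039 - 868) = 2*√171 = 2*(3*√19) = 6*√19 ≈ 26.153)
((√((-13*0 + y(3, 6)) - 1179) - J) - 3569)*(-4736 + 2547) = ((√((-13*0 - 1) - 1179) - 6*√19) - 3569)*(-4736 + 2547) = ((√((0 - 1) - 1179) - 6*√19) - 3569)*(-2189) = ((√(-1 - 1179) - 6*√19) - 3569)*(-2189) = ((√(-1180) - 6*√19) - 3569)*(-2189) = ((2*I*√295 - 6*√19) - 3569)*(-2189) = ((-6*√19 + 2*I*√295) - 3569)*(-2189) = (-3569 - 6*√19 + 2*I*√295)*(-2189) = 7812541 + 13134*√19 - 4378*I*√295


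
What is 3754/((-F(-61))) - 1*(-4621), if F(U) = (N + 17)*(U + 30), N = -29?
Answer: 857629/186 ≈ 4610.9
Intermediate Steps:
F(U) = -360 - 12*U (F(U) = (-29 + 17)*(U + 30) = -12*(30 + U) = -360 - 12*U)
3754/((-F(-61))) - 1*(-4621) = 3754/((-(-360 - 12*(-61)))) - 1*(-4621) = 3754/((-(-360 + 732))) + 4621 = 3754/((-1*372)) + 4621 = 3754/(-372) + 4621 = 3754*(-1/372) + 4621 = -1877/186 + 4621 = 857629/186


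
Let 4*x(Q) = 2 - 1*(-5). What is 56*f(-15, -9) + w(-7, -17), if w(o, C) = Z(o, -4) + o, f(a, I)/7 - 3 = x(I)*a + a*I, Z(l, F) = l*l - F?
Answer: 43852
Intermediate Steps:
Z(l, F) = l**2 - F
x(Q) = 7/4 (x(Q) = (2 - 1*(-5))/4 = (2 + 5)/4 = (1/4)*7 = 7/4)
f(a, I) = 21 + 49*a/4 + 7*I*a (f(a, I) = 21 + 7*(7*a/4 + a*I) = 21 + 7*(7*a/4 + I*a) = 21 + (49*a/4 + 7*I*a) = 21 + 49*a/4 + 7*I*a)
w(o, C) = 4 + o + o**2 (w(o, C) = (o**2 - 1*(-4)) + o = (o**2 + 4) + o = (4 + o**2) + o = 4 + o + o**2)
56*f(-15, -9) + w(-7, -17) = 56*(21 + (49/4)*(-15) + 7*(-9)*(-15)) + (4 - 7 + (-7)**2) = 56*(21 - 735/4 + 945) + (4 - 7 + 49) = 56*(3129/4) + 46 = 43806 + 46 = 43852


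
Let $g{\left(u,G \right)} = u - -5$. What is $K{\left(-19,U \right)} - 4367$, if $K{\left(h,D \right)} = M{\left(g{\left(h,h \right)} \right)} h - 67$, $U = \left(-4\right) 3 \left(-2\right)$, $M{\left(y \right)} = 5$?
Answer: $-4529$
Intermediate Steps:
$g{\left(u,G \right)} = 5 + u$ ($g{\left(u,G \right)} = u + 5 = 5 + u$)
$U = 24$ ($U = \left(-12\right) \left(-2\right) = 24$)
$K{\left(h,D \right)} = -67 + 5 h$ ($K{\left(h,D \right)} = 5 h - 67 = -67 + 5 h$)
$K{\left(-19,U \right)} - 4367 = \left(-67 + 5 \left(-19\right)\right) - 4367 = \left(-67 - 95\right) - 4367 = -162 - 4367 = -4529$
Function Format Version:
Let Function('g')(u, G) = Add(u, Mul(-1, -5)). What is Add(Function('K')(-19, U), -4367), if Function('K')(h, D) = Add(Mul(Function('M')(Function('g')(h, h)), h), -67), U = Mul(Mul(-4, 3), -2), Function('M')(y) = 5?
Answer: -4529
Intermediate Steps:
Function('g')(u, G) = Add(5, u) (Function('g')(u, G) = Add(u, 5) = Add(5, u))
U = 24 (U = Mul(-12, -2) = 24)
Function('K')(h, D) = Add(-67, Mul(5, h)) (Function('K')(h, D) = Add(Mul(5, h), -67) = Add(-67, Mul(5, h)))
Add(Function('K')(-19, U), -4367) = Add(Add(-67, Mul(5, -19)), -4367) = Add(Add(-67, -95), -4367) = Add(-162, -4367) = -4529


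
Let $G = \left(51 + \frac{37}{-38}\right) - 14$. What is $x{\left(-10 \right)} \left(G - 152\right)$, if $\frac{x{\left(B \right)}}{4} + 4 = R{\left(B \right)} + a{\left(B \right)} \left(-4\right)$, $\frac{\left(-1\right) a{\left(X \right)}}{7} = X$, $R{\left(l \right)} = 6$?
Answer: $\frac{2450292}{19} \approx 1.2896 \cdot 10^{5}$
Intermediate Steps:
$a{\left(X \right)} = - 7 X$
$G = \frac{1369}{38}$ ($G = \left(51 + 37 \left(- \frac{1}{38}\right)\right) - 14 = \left(51 - \frac{37}{38}\right) - 14 = \frac{1901}{38} - 14 = \frac{1369}{38} \approx 36.026$)
$x{\left(B \right)} = 8 + 112 B$ ($x{\left(B \right)} = -16 + 4 \left(6 + - 7 B \left(-4\right)\right) = -16 + 4 \left(6 + 28 B\right) = -16 + \left(24 + 112 B\right) = 8 + 112 B$)
$x{\left(-10 \right)} \left(G - 152\right) = \left(8 + 112 \left(-10\right)\right) \left(\frac{1369}{38} - 152\right) = \left(8 - 1120\right) \left(- \frac{4407}{38}\right) = \left(-1112\right) \left(- \frac{4407}{38}\right) = \frac{2450292}{19}$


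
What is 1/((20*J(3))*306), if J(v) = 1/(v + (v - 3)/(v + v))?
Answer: 1/2040 ≈ 0.00049020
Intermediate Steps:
J(v) = 1/(v + (-3 + v)/(2*v)) (J(v) = 1/(v + (-3 + v)/((2*v))) = 1/(v + (-3 + v)*(1/(2*v))) = 1/(v + (-3 + v)/(2*v)))
1/((20*J(3))*306) = 1/((20*(2*3/(-3 + 3 + 2*3**2)))*306) = 1/((20*(2*3/(-3 + 3 + 2*9)))*306) = 1/((20*(2*3/(-3 + 3 + 18)))*306) = 1/((20*(2*3/18))*306) = 1/((20*(2*3*(1/18)))*306) = 1/((20*(1/3))*306) = 1/((20/3)*306) = 1/2040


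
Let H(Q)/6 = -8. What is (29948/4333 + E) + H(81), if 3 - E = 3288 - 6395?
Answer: 13297594/4333 ≈ 3068.9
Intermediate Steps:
E = 3110 (E = 3 - (3288 - 6395) = 3 - 1*(-3107) = 3 + 3107 = 3110)
H(Q) = -48 (H(Q) = 6*(-8) = -48)
(29948/4333 + E) + H(81) = (29948/4333 + 3110) - 48 = 13505578/4333 - 48 = 13297594/4333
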